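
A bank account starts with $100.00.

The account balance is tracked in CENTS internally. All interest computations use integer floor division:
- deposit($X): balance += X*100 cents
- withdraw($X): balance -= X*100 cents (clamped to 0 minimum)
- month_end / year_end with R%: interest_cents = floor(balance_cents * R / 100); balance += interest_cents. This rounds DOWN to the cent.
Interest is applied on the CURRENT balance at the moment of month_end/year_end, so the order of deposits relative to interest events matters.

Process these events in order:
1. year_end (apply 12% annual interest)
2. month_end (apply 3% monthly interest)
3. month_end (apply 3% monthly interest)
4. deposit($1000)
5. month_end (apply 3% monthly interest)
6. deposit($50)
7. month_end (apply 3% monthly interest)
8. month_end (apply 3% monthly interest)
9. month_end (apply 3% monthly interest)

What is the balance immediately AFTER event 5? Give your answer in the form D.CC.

Answer: 1152.38

Derivation:
After 1 (year_end (apply 12% annual interest)): balance=$112.00 total_interest=$12.00
After 2 (month_end (apply 3% monthly interest)): balance=$115.36 total_interest=$15.36
After 3 (month_end (apply 3% monthly interest)): balance=$118.82 total_interest=$18.82
After 4 (deposit($1000)): balance=$1118.82 total_interest=$18.82
After 5 (month_end (apply 3% monthly interest)): balance=$1152.38 total_interest=$52.38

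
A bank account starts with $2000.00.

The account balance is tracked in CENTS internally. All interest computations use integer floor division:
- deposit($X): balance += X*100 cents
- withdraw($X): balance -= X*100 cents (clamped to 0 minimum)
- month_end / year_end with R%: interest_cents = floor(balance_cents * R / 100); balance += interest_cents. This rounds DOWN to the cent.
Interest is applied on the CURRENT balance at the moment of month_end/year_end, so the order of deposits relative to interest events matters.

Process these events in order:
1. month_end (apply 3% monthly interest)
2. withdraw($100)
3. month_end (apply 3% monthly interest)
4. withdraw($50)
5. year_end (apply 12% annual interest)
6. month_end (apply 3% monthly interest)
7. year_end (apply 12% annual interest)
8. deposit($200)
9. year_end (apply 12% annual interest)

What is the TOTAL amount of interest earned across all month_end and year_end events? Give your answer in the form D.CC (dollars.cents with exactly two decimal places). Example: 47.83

Answer: 1022.98

Derivation:
After 1 (month_end (apply 3% monthly interest)): balance=$2060.00 total_interest=$60.00
After 2 (withdraw($100)): balance=$1960.00 total_interest=$60.00
After 3 (month_end (apply 3% monthly interest)): balance=$2018.80 total_interest=$118.80
After 4 (withdraw($50)): balance=$1968.80 total_interest=$118.80
After 5 (year_end (apply 12% annual interest)): balance=$2205.05 total_interest=$355.05
After 6 (month_end (apply 3% monthly interest)): balance=$2271.20 total_interest=$421.20
After 7 (year_end (apply 12% annual interest)): balance=$2543.74 total_interest=$693.74
After 8 (deposit($200)): balance=$2743.74 total_interest=$693.74
After 9 (year_end (apply 12% annual interest)): balance=$3072.98 total_interest=$1022.98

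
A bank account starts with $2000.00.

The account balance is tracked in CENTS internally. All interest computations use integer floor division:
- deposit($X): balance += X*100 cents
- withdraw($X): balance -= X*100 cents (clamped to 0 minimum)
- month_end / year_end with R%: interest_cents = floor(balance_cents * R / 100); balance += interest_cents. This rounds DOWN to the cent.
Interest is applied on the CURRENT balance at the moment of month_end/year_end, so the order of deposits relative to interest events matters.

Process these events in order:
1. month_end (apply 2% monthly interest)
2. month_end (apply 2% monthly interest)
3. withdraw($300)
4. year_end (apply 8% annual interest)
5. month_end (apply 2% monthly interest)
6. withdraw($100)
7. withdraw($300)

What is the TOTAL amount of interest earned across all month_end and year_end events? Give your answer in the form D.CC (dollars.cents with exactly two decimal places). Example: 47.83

After 1 (month_end (apply 2% monthly interest)): balance=$2040.00 total_interest=$40.00
After 2 (month_end (apply 2% monthly interest)): balance=$2080.80 total_interest=$80.80
After 3 (withdraw($300)): balance=$1780.80 total_interest=$80.80
After 4 (year_end (apply 8% annual interest)): balance=$1923.26 total_interest=$223.26
After 5 (month_end (apply 2% monthly interest)): balance=$1961.72 total_interest=$261.72
After 6 (withdraw($100)): balance=$1861.72 total_interest=$261.72
After 7 (withdraw($300)): balance=$1561.72 total_interest=$261.72

Answer: 261.72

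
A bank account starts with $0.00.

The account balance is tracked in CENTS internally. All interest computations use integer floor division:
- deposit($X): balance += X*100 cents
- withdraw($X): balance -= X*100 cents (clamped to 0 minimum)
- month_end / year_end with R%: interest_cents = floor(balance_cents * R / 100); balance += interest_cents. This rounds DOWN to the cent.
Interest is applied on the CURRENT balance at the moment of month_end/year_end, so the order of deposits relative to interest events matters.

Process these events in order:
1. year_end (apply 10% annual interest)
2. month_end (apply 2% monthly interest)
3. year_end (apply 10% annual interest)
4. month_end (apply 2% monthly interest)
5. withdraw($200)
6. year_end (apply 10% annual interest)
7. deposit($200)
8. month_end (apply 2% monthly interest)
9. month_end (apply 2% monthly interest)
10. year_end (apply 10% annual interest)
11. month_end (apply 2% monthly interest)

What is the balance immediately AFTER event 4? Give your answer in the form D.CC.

Answer: 0.00

Derivation:
After 1 (year_end (apply 10% annual interest)): balance=$0.00 total_interest=$0.00
After 2 (month_end (apply 2% monthly interest)): balance=$0.00 total_interest=$0.00
After 3 (year_end (apply 10% annual interest)): balance=$0.00 total_interest=$0.00
After 4 (month_end (apply 2% monthly interest)): balance=$0.00 total_interest=$0.00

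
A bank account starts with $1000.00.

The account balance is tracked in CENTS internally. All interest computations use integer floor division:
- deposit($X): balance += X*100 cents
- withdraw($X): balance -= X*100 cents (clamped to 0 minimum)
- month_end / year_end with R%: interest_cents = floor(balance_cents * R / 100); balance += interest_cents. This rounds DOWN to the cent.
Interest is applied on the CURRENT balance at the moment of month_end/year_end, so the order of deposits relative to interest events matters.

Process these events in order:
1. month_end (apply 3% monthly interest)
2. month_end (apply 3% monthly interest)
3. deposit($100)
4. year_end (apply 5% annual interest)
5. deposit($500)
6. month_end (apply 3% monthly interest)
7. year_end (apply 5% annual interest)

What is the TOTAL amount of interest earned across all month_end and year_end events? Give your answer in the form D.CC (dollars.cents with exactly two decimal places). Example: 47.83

After 1 (month_end (apply 3% monthly interest)): balance=$1030.00 total_interest=$30.00
After 2 (month_end (apply 3% monthly interest)): balance=$1060.90 total_interest=$60.90
After 3 (deposit($100)): balance=$1160.90 total_interest=$60.90
After 4 (year_end (apply 5% annual interest)): balance=$1218.94 total_interest=$118.94
After 5 (deposit($500)): balance=$1718.94 total_interest=$118.94
After 6 (month_end (apply 3% monthly interest)): balance=$1770.50 total_interest=$170.50
After 7 (year_end (apply 5% annual interest)): balance=$1859.02 total_interest=$259.02

Answer: 259.02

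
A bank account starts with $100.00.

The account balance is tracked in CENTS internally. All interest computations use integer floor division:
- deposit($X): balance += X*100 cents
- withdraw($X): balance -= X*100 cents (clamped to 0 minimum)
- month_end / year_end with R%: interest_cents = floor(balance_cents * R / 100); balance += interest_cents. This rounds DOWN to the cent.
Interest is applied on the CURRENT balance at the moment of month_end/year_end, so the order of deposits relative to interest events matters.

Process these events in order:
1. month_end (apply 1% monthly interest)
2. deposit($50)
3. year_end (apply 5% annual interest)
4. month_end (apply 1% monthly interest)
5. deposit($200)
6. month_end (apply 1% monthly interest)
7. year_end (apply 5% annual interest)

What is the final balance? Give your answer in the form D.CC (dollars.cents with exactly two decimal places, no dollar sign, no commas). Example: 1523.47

Answer: 381.91

Derivation:
After 1 (month_end (apply 1% monthly interest)): balance=$101.00 total_interest=$1.00
After 2 (deposit($50)): balance=$151.00 total_interest=$1.00
After 3 (year_end (apply 5% annual interest)): balance=$158.55 total_interest=$8.55
After 4 (month_end (apply 1% monthly interest)): balance=$160.13 total_interest=$10.13
After 5 (deposit($200)): balance=$360.13 total_interest=$10.13
After 6 (month_end (apply 1% monthly interest)): balance=$363.73 total_interest=$13.73
After 7 (year_end (apply 5% annual interest)): balance=$381.91 total_interest=$31.91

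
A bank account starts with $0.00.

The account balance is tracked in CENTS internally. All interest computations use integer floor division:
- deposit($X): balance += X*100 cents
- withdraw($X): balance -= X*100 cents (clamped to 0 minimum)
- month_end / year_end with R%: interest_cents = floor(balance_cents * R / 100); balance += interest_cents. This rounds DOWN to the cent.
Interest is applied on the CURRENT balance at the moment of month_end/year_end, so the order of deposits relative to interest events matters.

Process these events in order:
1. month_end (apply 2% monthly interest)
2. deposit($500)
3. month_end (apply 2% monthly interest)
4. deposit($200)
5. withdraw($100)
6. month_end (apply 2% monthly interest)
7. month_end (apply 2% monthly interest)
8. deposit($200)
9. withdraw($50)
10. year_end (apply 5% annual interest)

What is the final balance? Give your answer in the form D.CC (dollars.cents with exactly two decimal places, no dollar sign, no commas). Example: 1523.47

After 1 (month_end (apply 2% monthly interest)): balance=$0.00 total_interest=$0.00
After 2 (deposit($500)): balance=$500.00 total_interest=$0.00
After 3 (month_end (apply 2% monthly interest)): balance=$510.00 total_interest=$10.00
After 4 (deposit($200)): balance=$710.00 total_interest=$10.00
After 5 (withdraw($100)): balance=$610.00 total_interest=$10.00
After 6 (month_end (apply 2% monthly interest)): balance=$622.20 total_interest=$22.20
After 7 (month_end (apply 2% monthly interest)): balance=$634.64 total_interest=$34.64
After 8 (deposit($200)): balance=$834.64 total_interest=$34.64
After 9 (withdraw($50)): balance=$784.64 total_interest=$34.64
After 10 (year_end (apply 5% annual interest)): balance=$823.87 total_interest=$73.87

Answer: 823.87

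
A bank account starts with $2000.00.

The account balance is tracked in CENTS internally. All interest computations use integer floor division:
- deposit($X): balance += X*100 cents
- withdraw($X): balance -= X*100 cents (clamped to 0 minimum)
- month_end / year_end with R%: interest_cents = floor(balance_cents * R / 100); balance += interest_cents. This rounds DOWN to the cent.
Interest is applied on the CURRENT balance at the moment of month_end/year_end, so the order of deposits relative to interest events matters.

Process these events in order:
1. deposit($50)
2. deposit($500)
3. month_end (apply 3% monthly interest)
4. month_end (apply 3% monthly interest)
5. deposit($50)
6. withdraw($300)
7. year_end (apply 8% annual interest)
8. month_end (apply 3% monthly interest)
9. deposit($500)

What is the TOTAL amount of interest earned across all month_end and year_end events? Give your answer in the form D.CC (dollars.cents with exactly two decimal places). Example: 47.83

After 1 (deposit($50)): balance=$2050.00 total_interest=$0.00
After 2 (deposit($500)): balance=$2550.00 total_interest=$0.00
After 3 (month_end (apply 3% monthly interest)): balance=$2626.50 total_interest=$76.50
After 4 (month_end (apply 3% monthly interest)): balance=$2705.29 total_interest=$155.29
After 5 (deposit($50)): balance=$2755.29 total_interest=$155.29
After 6 (withdraw($300)): balance=$2455.29 total_interest=$155.29
After 7 (year_end (apply 8% annual interest)): balance=$2651.71 total_interest=$351.71
After 8 (month_end (apply 3% monthly interest)): balance=$2731.26 total_interest=$431.26
After 9 (deposit($500)): balance=$3231.26 total_interest=$431.26

Answer: 431.26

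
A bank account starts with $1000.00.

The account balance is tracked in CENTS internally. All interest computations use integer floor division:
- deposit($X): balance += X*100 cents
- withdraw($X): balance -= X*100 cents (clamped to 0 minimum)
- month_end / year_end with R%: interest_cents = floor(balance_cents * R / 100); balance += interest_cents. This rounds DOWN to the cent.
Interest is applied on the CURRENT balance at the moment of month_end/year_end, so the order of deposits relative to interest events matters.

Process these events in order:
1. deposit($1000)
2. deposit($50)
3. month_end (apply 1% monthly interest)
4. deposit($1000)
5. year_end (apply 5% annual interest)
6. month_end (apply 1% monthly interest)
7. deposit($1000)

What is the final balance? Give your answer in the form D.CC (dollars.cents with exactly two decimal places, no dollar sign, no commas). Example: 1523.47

Answer: 4256.26

Derivation:
After 1 (deposit($1000)): balance=$2000.00 total_interest=$0.00
After 2 (deposit($50)): balance=$2050.00 total_interest=$0.00
After 3 (month_end (apply 1% monthly interest)): balance=$2070.50 total_interest=$20.50
After 4 (deposit($1000)): balance=$3070.50 total_interest=$20.50
After 5 (year_end (apply 5% annual interest)): balance=$3224.02 total_interest=$174.02
After 6 (month_end (apply 1% monthly interest)): balance=$3256.26 total_interest=$206.26
After 7 (deposit($1000)): balance=$4256.26 total_interest=$206.26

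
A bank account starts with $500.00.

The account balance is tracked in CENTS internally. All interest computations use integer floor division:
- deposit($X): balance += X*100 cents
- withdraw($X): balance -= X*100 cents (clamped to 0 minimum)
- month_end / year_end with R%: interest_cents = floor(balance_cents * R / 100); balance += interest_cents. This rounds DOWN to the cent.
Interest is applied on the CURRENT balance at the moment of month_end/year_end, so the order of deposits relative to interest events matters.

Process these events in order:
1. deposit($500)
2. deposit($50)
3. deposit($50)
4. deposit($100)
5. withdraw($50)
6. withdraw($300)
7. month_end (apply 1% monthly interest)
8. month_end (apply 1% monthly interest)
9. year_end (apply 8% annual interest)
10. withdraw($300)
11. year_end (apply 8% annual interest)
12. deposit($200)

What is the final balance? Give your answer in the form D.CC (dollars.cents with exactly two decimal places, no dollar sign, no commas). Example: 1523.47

After 1 (deposit($500)): balance=$1000.00 total_interest=$0.00
After 2 (deposit($50)): balance=$1050.00 total_interest=$0.00
After 3 (deposit($50)): balance=$1100.00 total_interest=$0.00
After 4 (deposit($100)): balance=$1200.00 total_interest=$0.00
After 5 (withdraw($50)): balance=$1150.00 total_interest=$0.00
After 6 (withdraw($300)): balance=$850.00 total_interest=$0.00
After 7 (month_end (apply 1% monthly interest)): balance=$858.50 total_interest=$8.50
After 8 (month_end (apply 1% monthly interest)): balance=$867.08 total_interest=$17.08
After 9 (year_end (apply 8% annual interest)): balance=$936.44 total_interest=$86.44
After 10 (withdraw($300)): balance=$636.44 total_interest=$86.44
After 11 (year_end (apply 8% annual interest)): balance=$687.35 total_interest=$137.35
After 12 (deposit($200)): balance=$887.35 total_interest=$137.35

Answer: 887.35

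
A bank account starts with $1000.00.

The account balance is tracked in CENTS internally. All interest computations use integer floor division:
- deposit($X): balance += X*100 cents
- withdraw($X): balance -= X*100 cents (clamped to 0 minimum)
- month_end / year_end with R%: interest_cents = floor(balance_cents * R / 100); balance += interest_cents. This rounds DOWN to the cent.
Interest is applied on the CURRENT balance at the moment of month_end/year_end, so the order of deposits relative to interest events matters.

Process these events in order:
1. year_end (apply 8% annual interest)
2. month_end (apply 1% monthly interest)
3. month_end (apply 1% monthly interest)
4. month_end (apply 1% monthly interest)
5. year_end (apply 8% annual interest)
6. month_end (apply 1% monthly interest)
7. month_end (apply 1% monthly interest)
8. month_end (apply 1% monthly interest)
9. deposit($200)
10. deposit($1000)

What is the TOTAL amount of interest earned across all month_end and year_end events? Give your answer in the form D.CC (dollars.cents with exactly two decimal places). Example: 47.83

Answer: 238.11

Derivation:
After 1 (year_end (apply 8% annual interest)): balance=$1080.00 total_interest=$80.00
After 2 (month_end (apply 1% monthly interest)): balance=$1090.80 total_interest=$90.80
After 3 (month_end (apply 1% monthly interest)): balance=$1101.70 total_interest=$101.70
After 4 (month_end (apply 1% monthly interest)): balance=$1112.71 total_interest=$112.71
After 5 (year_end (apply 8% annual interest)): balance=$1201.72 total_interest=$201.72
After 6 (month_end (apply 1% monthly interest)): balance=$1213.73 total_interest=$213.73
After 7 (month_end (apply 1% monthly interest)): balance=$1225.86 total_interest=$225.86
After 8 (month_end (apply 1% monthly interest)): balance=$1238.11 total_interest=$238.11
After 9 (deposit($200)): balance=$1438.11 total_interest=$238.11
After 10 (deposit($1000)): balance=$2438.11 total_interest=$238.11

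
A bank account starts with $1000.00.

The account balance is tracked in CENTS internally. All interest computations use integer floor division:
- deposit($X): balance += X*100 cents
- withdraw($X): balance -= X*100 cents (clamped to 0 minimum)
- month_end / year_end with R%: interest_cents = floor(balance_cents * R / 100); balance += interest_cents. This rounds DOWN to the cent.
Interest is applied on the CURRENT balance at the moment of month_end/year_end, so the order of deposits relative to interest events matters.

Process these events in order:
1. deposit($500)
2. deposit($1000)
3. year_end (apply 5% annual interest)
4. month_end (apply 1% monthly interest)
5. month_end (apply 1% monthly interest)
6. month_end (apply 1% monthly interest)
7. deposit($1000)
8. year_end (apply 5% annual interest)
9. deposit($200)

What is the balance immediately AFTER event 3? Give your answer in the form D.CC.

After 1 (deposit($500)): balance=$1500.00 total_interest=$0.00
After 2 (deposit($1000)): balance=$2500.00 total_interest=$0.00
After 3 (year_end (apply 5% annual interest)): balance=$2625.00 total_interest=$125.00

Answer: 2625.00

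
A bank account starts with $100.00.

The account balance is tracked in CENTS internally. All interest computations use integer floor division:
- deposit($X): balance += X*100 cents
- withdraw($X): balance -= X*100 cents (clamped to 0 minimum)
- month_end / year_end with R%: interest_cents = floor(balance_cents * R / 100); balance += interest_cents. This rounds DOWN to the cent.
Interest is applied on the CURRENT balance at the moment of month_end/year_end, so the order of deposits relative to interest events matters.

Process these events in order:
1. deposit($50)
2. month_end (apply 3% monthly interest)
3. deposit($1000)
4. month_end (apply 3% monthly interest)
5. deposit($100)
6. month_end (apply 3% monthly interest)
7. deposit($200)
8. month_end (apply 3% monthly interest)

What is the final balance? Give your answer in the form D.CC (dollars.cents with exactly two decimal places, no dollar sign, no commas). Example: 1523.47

After 1 (deposit($50)): balance=$150.00 total_interest=$0.00
After 2 (month_end (apply 3% monthly interest)): balance=$154.50 total_interest=$4.50
After 3 (deposit($1000)): balance=$1154.50 total_interest=$4.50
After 4 (month_end (apply 3% monthly interest)): balance=$1189.13 total_interest=$39.13
After 5 (deposit($100)): balance=$1289.13 total_interest=$39.13
After 6 (month_end (apply 3% monthly interest)): balance=$1327.80 total_interest=$77.80
After 7 (deposit($200)): balance=$1527.80 total_interest=$77.80
After 8 (month_end (apply 3% monthly interest)): balance=$1573.63 total_interest=$123.63

Answer: 1573.63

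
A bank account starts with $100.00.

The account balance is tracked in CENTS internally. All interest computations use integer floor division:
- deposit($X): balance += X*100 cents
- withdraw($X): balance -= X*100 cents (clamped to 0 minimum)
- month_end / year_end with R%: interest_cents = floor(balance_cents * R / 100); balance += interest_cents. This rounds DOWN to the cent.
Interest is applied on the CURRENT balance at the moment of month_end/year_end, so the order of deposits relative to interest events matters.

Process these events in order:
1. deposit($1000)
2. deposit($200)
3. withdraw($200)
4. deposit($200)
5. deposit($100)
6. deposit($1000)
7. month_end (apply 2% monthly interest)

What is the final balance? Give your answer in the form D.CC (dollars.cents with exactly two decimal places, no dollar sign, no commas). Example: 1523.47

Answer: 2448.00

Derivation:
After 1 (deposit($1000)): balance=$1100.00 total_interest=$0.00
After 2 (deposit($200)): balance=$1300.00 total_interest=$0.00
After 3 (withdraw($200)): balance=$1100.00 total_interest=$0.00
After 4 (deposit($200)): balance=$1300.00 total_interest=$0.00
After 5 (deposit($100)): balance=$1400.00 total_interest=$0.00
After 6 (deposit($1000)): balance=$2400.00 total_interest=$0.00
After 7 (month_end (apply 2% monthly interest)): balance=$2448.00 total_interest=$48.00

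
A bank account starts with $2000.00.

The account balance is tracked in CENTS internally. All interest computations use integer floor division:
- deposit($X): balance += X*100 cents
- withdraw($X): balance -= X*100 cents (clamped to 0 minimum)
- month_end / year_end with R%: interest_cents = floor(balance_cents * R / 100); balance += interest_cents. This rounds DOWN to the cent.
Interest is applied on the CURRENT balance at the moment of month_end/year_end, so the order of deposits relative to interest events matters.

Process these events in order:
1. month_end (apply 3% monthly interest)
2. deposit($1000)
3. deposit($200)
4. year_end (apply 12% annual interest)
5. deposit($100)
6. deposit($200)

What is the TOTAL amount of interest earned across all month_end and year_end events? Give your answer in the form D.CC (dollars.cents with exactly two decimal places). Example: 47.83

Answer: 451.20

Derivation:
After 1 (month_end (apply 3% monthly interest)): balance=$2060.00 total_interest=$60.00
After 2 (deposit($1000)): balance=$3060.00 total_interest=$60.00
After 3 (deposit($200)): balance=$3260.00 total_interest=$60.00
After 4 (year_end (apply 12% annual interest)): balance=$3651.20 total_interest=$451.20
After 5 (deposit($100)): balance=$3751.20 total_interest=$451.20
After 6 (deposit($200)): balance=$3951.20 total_interest=$451.20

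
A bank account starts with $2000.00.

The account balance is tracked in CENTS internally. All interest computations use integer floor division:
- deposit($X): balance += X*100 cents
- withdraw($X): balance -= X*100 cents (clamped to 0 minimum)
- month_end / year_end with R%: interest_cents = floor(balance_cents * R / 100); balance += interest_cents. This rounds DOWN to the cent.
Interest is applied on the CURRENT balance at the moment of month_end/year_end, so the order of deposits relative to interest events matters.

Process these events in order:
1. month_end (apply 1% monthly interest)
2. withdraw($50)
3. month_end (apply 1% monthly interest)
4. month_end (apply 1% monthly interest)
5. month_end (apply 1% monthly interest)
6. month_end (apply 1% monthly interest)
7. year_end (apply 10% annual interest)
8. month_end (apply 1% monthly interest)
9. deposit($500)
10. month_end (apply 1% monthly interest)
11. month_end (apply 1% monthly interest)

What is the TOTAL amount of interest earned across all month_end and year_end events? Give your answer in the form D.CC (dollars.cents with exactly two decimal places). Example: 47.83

After 1 (month_end (apply 1% monthly interest)): balance=$2020.00 total_interest=$20.00
After 2 (withdraw($50)): balance=$1970.00 total_interest=$20.00
After 3 (month_end (apply 1% monthly interest)): balance=$1989.70 total_interest=$39.70
After 4 (month_end (apply 1% monthly interest)): balance=$2009.59 total_interest=$59.59
After 5 (month_end (apply 1% monthly interest)): balance=$2029.68 total_interest=$79.68
After 6 (month_end (apply 1% monthly interest)): balance=$2049.97 total_interest=$99.97
After 7 (year_end (apply 10% annual interest)): balance=$2254.96 total_interest=$304.96
After 8 (month_end (apply 1% monthly interest)): balance=$2277.50 total_interest=$327.50
After 9 (deposit($500)): balance=$2777.50 total_interest=$327.50
After 10 (month_end (apply 1% monthly interest)): balance=$2805.27 total_interest=$355.27
After 11 (month_end (apply 1% monthly interest)): balance=$2833.32 total_interest=$383.32

Answer: 383.32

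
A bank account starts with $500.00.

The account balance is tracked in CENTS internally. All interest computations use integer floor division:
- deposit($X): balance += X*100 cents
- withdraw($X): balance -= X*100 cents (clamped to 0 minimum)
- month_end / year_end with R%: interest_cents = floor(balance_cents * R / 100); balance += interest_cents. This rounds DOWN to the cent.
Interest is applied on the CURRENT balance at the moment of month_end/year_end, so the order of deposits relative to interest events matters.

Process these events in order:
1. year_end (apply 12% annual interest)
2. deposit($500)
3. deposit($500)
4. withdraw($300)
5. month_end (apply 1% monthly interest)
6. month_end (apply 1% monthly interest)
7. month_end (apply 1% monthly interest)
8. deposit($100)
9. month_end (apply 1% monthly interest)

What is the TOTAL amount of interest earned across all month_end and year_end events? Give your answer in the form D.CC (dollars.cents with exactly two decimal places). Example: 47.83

After 1 (year_end (apply 12% annual interest)): balance=$560.00 total_interest=$60.00
After 2 (deposit($500)): balance=$1060.00 total_interest=$60.00
After 3 (deposit($500)): balance=$1560.00 total_interest=$60.00
After 4 (withdraw($300)): balance=$1260.00 total_interest=$60.00
After 5 (month_end (apply 1% monthly interest)): balance=$1272.60 total_interest=$72.60
After 6 (month_end (apply 1% monthly interest)): balance=$1285.32 total_interest=$85.32
After 7 (month_end (apply 1% monthly interest)): balance=$1298.17 total_interest=$98.17
After 8 (deposit($100)): balance=$1398.17 total_interest=$98.17
After 9 (month_end (apply 1% monthly interest)): balance=$1412.15 total_interest=$112.15

Answer: 112.15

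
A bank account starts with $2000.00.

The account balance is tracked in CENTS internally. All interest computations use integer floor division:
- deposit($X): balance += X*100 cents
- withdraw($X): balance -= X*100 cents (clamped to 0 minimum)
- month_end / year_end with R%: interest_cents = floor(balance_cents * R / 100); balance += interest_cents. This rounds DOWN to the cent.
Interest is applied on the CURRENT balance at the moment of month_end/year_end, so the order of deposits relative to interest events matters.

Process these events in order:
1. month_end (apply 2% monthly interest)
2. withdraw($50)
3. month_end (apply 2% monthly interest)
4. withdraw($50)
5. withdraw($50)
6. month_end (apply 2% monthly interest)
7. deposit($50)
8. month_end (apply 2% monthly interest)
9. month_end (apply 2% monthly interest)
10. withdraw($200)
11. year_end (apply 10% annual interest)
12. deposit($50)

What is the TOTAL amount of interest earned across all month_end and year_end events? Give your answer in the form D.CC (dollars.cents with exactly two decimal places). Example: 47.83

After 1 (month_end (apply 2% monthly interest)): balance=$2040.00 total_interest=$40.00
After 2 (withdraw($50)): balance=$1990.00 total_interest=$40.00
After 3 (month_end (apply 2% monthly interest)): balance=$2029.80 total_interest=$79.80
After 4 (withdraw($50)): balance=$1979.80 total_interest=$79.80
After 5 (withdraw($50)): balance=$1929.80 total_interest=$79.80
After 6 (month_end (apply 2% monthly interest)): balance=$1968.39 total_interest=$118.39
After 7 (deposit($50)): balance=$2018.39 total_interest=$118.39
After 8 (month_end (apply 2% monthly interest)): balance=$2058.75 total_interest=$158.75
After 9 (month_end (apply 2% monthly interest)): balance=$2099.92 total_interest=$199.92
After 10 (withdraw($200)): balance=$1899.92 total_interest=$199.92
After 11 (year_end (apply 10% annual interest)): balance=$2089.91 total_interest=$389.91
After 12 (deposit($50)): balance=$2139.91 total_interest=$389.91

Answer: 389.91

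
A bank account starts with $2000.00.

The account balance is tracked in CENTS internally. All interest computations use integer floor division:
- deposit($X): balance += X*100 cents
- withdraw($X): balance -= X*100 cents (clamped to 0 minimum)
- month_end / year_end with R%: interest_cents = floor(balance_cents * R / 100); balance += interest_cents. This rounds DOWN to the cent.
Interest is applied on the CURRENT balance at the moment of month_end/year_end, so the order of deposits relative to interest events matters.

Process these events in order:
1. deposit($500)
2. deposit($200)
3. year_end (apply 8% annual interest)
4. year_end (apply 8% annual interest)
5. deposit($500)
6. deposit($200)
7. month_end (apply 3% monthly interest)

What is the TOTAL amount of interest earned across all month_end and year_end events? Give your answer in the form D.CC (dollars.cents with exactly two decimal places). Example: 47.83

Answer: 564.75

Derivation:
After 1 (deposit($500)): balance=$2500.00 total_interest=$0.00
After 2 (deposit($200)): balance=$2700.00 total_interest=$0.00
After 3 (year_end (apply 8% annual interest)): balance=$2916.00 total_interest=$216.00
After 4 (year_end (apply 8% annual interest)): balance=$3149.28 total_interest=$449.28
After 5 (deposit($500)): balance=$3649.28 total_interest=$449.28
After 6 (deposit($200)): balance=$3849.28 total_interest=$449.28
After 7 (month_end (apply 3% monthly interest)): balance=$3964.75 total_interest=$564.75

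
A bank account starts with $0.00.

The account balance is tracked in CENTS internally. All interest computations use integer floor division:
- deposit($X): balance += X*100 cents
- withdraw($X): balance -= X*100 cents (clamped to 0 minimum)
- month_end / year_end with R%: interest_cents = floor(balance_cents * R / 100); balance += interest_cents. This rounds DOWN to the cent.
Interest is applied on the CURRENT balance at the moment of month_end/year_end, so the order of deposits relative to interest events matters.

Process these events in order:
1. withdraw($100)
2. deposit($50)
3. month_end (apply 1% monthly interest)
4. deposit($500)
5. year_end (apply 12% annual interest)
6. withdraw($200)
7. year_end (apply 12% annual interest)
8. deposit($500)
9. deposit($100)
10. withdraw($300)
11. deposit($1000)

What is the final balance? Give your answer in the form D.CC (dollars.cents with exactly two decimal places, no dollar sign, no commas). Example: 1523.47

Answer: 1766.54

Derivation:
After 1 (withdraw($100)): balance=$0.00 total_interest=$0.00
After 2 (deposit($50)): balance=$50.00 total_interest=$0.00
After 3 (month_end (apply 1% monthly interest)): balance=$50.50 total_interest=$0.50
After 4 (deposit($500)): balance=$550.50 total_interest=$0.50
After 5 (year_end (apply 12% annual interest)): balance=$616.56 total_interest=$66.56
After 6 (withdraw($200)): balance=$416.56 total_interest=$66.56
After 7 (year_end (apply 12% annual interest)): balance=$466.54 total_interest=$116.54
After 8 (deposit($500)): balance=$966.54 total_interest=$116.54
After 9 (deposit($100)): balance=$1066.54 total_interest=$116.54
After 10 (withdraw($300)): balance=$766.54 total_interest=$116.54
After 11 (deposit($1000)): balance=$1766.54 total_interest=$116.54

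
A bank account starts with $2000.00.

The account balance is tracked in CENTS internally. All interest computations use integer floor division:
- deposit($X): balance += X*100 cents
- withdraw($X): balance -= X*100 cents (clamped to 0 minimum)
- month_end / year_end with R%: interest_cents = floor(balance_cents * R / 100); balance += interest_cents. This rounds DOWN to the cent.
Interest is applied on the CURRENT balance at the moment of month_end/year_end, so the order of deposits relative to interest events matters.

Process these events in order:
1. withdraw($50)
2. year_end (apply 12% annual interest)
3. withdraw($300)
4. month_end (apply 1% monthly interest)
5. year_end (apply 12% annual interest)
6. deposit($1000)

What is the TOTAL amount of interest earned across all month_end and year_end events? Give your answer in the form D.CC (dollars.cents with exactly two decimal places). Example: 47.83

Answer: 481.18

Derivation:
After 1 (withdraw($50)): balance=$1950.00 total_interest=$0.00
After 2 (year_end (apply 12% annual interest)): balance=$2184.00 total_interest=$234.00
After 3 (withdraw($300)): balance=$1884.00 total_interest=$234.00
After 4 (month_end (apply 1% monthly interest)): balance=$1902.84 total_interest=$252.84
After 5 (year_end (apply 12% annual interest)): balance=$2131.18 total_interest=$481.18
After 6 (deposit($1000)): balance=$3131.18 total_interest=$481.18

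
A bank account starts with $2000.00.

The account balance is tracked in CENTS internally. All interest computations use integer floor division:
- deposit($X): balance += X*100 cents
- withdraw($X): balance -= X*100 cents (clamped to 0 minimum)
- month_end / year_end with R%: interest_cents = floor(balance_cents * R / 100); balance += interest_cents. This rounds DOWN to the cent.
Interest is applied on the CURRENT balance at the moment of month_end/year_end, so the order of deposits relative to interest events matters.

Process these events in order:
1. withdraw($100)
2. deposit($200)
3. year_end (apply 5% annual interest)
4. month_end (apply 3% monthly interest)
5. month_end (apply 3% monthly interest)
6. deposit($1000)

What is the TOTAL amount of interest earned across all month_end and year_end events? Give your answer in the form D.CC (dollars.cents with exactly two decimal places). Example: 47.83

Answer: 239.28

Derivation:
After 1 (withdraw($100)): balance=$1900.00 total_interest=$0.00
After 2 (deposit($200)): balance=$2100.00 total_interest=$0.00
After 3 (year_end (apply 5% annual interest)): balance=$2205.00 total_interest=$105.00
After 4 (month_end (apply 3% monthly interest)): balance=$2271.15 total_interest=$171.15
After 5 (month_end (apply 3% monthly interest)): balance=$2339.28 total_interest=$239.28
After 6 (deposit($1000)): balance=$3339.28 total_interest=$239.28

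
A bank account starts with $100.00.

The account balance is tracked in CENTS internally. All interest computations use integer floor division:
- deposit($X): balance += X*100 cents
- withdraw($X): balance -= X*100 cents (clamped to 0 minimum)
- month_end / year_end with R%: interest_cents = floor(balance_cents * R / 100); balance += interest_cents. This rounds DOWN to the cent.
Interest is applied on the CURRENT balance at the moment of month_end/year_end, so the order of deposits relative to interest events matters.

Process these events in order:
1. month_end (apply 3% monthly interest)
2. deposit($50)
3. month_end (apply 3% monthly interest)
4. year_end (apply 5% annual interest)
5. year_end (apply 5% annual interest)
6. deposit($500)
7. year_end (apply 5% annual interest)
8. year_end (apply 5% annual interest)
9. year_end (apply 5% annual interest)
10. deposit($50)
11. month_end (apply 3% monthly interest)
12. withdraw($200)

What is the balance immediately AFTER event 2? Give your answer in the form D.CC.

After 1 (month_end (apply 3% monthly interest)): balance=$103.00 total_interest=$3.00
After 2 (deposit($50)): balance=$153.00 total_interest=$3.00

Answer: 153.00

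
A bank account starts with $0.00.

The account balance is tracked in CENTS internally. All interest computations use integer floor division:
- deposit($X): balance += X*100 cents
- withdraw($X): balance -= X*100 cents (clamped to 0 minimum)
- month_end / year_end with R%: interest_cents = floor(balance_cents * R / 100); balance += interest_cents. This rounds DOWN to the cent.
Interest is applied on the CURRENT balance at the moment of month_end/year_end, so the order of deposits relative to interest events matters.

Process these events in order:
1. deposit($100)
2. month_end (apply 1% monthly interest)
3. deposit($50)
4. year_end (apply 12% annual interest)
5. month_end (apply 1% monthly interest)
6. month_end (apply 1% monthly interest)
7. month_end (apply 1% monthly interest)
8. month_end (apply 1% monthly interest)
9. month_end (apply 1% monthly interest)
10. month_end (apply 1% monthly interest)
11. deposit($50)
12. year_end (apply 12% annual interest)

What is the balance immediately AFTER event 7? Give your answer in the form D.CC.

After 1 (deposit($100)): balance=$100.00 total_interest=$0.00
After 2 (month_end (apply 1% monthly interest)): balance=$101.00 total_interest=$1.00
After 3 (deposit($50)): balance=$151.00 total_interest=$1.00
After 4 (year_end (apply 12% annual interest)): balance=$169.12 total_interest=$19.12
After 5 (month_end (apply 1% monthly interest)): balance=$170.81 total_interest=$20.81
After 6 (month_end (apply 1% monthly interest)): balance=$172.51 total_interest=$22.51
After 7 (month_end (apply 1% monthly interest)): balance=$174.23 total_interest=$24.23

Answer: 174.23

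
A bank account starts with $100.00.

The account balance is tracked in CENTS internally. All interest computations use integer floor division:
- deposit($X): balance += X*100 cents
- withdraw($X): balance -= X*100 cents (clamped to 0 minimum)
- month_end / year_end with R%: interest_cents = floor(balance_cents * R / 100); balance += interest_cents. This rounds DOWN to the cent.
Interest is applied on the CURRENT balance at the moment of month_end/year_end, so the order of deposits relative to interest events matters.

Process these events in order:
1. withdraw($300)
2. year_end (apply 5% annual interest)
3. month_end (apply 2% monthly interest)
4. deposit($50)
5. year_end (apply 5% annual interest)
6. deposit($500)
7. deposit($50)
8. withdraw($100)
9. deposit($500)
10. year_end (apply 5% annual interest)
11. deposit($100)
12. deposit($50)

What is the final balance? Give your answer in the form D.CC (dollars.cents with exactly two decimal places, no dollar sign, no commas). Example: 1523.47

Answer: 1202.62

Derivation:
After 1 (withdraw($300)): balance=$0.00 total_interest=$0.00
After 2 (year_end (apply 5% annual interest)): balance=$0.00 total_interest=$0.00
After 3 (month_end (apply 2% monthly interest)): balance=$0.00 total_interest=$0.00
After 4 (deposit($50)): balance=$50.00 total_interest=$0.00
After 5 (year_end (apply 5% annual interest)): balance=$52.50 total_interest=$2.50
After 6 (deposit($500)): balance=$552.50 total_interest=$2.50
After 7 (deposit($50)): balance=$602.50 total_interest=$2.50
After 8 (withdraw($100)): balance=$502.50 total_interest=$2.50
After 9 (deposit($500)): balance=$1002.50 total_interest=$2.50
After 10 (year_end (apply 5% annual interest)): balance=$1052.62 total_interest=$52.62
After 11 (deposit($100)): balance=$1152.62 total_interest=$52.62
After 12 (deposit($50)): balance=$1202.62 total_interest=$52.62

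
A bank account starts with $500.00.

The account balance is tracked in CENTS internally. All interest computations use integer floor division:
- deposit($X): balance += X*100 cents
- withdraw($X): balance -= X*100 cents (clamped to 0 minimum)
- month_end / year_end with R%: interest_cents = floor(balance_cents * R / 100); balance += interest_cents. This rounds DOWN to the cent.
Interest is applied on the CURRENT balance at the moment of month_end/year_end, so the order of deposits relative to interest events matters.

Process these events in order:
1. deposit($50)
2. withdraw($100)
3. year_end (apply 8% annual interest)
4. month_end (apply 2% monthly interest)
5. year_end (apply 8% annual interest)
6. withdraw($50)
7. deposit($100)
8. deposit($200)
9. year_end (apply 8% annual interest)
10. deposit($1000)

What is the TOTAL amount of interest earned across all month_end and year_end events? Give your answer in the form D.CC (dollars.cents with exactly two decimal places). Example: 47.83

After 1 (deposit($50)): balance=$550.00 total_interest=$0.00
After 2 (withdraw($100)): balance=$450.00 total_interest=$0.00
After 3 (year_end (apply 8% annual interest)): balance=$486.00 total_interest=$36.00
After 4 (month_end (apply 2% monthly interest)): balance=$495.72 total_interest=$45.72
After 5 (year_end (apply 8% annual interest)): balance=$535.37 total_interest=$85.37
After 6 (withdraw($50)): balance=$485.37 total_interest=$85.37
After 7 (deposit($100)): balance=$585.37 total_interest=$85.37
After 8 (deposit($200)): balance=$785.37 total_interest=$85.37
After 9 (year_end (apply 8% annual interest)): balance=$848.19 total_interest=$148.19
After 10 (deposit($1000)): balance=$1848.19 total_interest=$148.19

Answer: 148.19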